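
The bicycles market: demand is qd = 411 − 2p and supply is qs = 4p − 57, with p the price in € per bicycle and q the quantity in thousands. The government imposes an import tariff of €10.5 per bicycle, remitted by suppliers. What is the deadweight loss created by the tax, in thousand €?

Deadweight loss = €73.5 thousand.

Before the tax: set 411 − 2p = 4p − 57 → p* = €78, q* = 255.
With the tax collected from suppliers, supply shifts: qs = 4(p − 10.5) − 57.
New equilibrium: buyers pay €85, suppliers receive €74.5, q = 241. (Wedge: pb − ps = 10.5.)
Quantity falls by |ΔQ| = |255 − 241| = 14.
DWL = ½ · t · |ΔQ| = ½ · 10.5 · 14 = €73.5.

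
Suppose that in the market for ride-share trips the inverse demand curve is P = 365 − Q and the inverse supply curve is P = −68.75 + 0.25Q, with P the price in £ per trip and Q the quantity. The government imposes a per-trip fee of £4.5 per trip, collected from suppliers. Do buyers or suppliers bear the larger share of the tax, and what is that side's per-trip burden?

Buyers bear the larger share: £3.6 per trip.

Rewrite in direct form: Qd = 365 − P and Qs = 4P + 275.
Before the tax: set 365 − P = 4P + 275 → P* = £18, Q* = 347.
With the tax collected from suppliers, supply shifts: Qs = 4(P − 4.5) + 275.
New equilibrium: buyers pay £21.6, suppliers receive £17.1, Q = 343.4. (Wedge: Pb − Ps = 4.5.)
Per-trip burden: buyers £3.6, suppliers £0.9.
Buyers take the larger share because demand is less price-elastic here (demand slope 1 vs supply slope 4).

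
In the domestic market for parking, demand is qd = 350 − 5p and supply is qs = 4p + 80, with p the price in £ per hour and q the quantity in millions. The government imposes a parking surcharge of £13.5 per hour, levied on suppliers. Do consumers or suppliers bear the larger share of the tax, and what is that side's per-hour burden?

Without the tax, 350 − 5p = 4p + 80 gives 9p = 270, so p* = £30 and q* = 200.
With the tax collected from suppliers, supply shifts: qs = 4(p − 13.5) + 80.
Solving gives q = 170 with consumers paying £36 and suppliers receiving £22.5 (the £13.5 wedge).
Per-hour burden: consumers £6, suppliers £7.5.
Suppliers take the larger share because supply is less price-elastic here (demand slope 5 vs supply slope 4).
The less price-elastic side of the market bears the larger share of a per-unit tax.

Suppliers bear the larger share: £7.5 per hour.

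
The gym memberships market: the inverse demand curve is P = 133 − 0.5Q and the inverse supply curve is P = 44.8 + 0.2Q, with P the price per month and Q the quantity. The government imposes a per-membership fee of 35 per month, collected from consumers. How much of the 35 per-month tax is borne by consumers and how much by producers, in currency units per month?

Inverting to Q(P) form: Qd = 266 − 2P; Qs = 5P − 224.
Without the tax, 266 − 2P = 5P − 224 gives 7P = 490, so P* = 70 and Q* = 126.
With the tax collected from consumers, demand (in seller-price terms) shifts: Qd = 266 − 2(P + 35).
Solving gives Q = 76 with consumers paying 95 and producers receiving 60 (the 35 wedge).
Burden on consumers: 25; on producers: 10. (They sum to 35.)
The less price-elastic side of the market bears the larger share of a per-unit tax.

Consumers bear 25 per month; producers bear 10 per month.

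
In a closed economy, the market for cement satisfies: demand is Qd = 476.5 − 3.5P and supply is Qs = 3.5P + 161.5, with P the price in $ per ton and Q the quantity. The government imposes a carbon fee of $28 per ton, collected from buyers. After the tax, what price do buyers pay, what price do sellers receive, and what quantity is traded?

Buyers pay $59; sellers receive $31; quantity = 270.

Before the tax: set 476.5 − 3.5P = 3.5P + 161.5 → P* = $45, Q* = 319.
With the tax collected from buyers, demand (in seller-price terms) shifts: Qd = 476.5 − 3.5(P + 28).
New equilibrium: buyers pay $59, sellers receive $31, Q = 270. (Wedge: Pb − Ps = 28.)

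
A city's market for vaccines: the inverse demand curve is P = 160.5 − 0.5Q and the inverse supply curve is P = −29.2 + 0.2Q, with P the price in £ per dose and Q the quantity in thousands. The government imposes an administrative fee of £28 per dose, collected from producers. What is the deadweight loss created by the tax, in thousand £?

Inverting to Q(P) form: Qd = 321 − 2P; Qs = 5P + 146.
Before the tax: set 321 − 2P = 5P + 146 → P* = £25, Q* = 271.
With the tax collected from producers, supply shifts: Qs = 5(P − 28) + 146.
Solving gives Q = 231 with buyers paying £45 and producers receiving £17 (the £28 wedge).
Quantity falls by |ΔQ| = |271 − 231| = 40.
DWL = ½ · t · |ΔQ| = ½ · 28 · 40 = £560.

Deadweight loss = £560 thousand.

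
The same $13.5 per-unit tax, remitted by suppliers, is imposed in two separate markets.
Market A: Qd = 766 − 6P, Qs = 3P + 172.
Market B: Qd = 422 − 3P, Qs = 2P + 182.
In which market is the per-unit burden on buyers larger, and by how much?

Market A: pre-tax P* = $66, Q* = 370; post-tax Q = 343; per-unit burden on buyers = $4.5.
Market B: pre-tax P* = $48, Q* = 278; post-tax Q = 261.8; per-unit burden on buyers = $5.4.
Difference: $4.5 vs $5.4 → market B is larger by $0.9.

Market B, by $0.9.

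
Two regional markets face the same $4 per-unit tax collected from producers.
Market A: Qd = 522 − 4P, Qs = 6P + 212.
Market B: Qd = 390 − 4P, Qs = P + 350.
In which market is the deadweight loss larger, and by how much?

Market A, by $12.8.

Market A: pre-tax P* = $31, Q* = 398; post-tax Q = 388.4; deadweight loss = $19.2.
Market B: pre-tax P* = $8, Q* = 358; post-tax Q = 354.8; deadweight loss = $6.4.
Difference: $19.2 vs $6.4 → market A is larger by $12.8.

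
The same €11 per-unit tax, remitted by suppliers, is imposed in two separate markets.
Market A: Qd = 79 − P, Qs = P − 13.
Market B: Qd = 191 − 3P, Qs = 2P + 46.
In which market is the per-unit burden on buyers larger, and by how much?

Market A, by €1.1.

Market A: pre-tax P* = €46, Q* = 33; post-tax Q = 27.5; per-unit burden on buyers = €5.5.
Market B: pre-tax P* = €29, Q* = 104; post-tax Q = 90.8; per-unit burden on buyers = €4.4.
Difference: €5.5 vs €4.4 → market A is larger by €1.1.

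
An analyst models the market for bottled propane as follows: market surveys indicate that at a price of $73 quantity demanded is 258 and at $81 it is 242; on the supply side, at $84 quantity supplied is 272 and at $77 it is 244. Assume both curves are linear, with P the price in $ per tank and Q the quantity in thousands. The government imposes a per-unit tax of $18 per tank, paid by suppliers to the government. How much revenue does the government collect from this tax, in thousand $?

Demand slope: (242 − 258)/(81 − 73) = -2, so Qd = 404 − 2P.
Supply slope: (244 − 272)/(77 − 84) = 4, so Qs = 4P − 64.
Before the tax: set 404 − 2P = 4P − 64 → P* = $78, Q* = 248.
With the tax collected from suppliers, supply shifts: Qs = 4(P − 18) − 64.
Solving gives Q = 224 with buyers paying $90 and suppliers receiving $72 (the $18 wedge).
Revenue = t · Q = 18 · 224 = $4032.

Tax revenue = $4032 thousand.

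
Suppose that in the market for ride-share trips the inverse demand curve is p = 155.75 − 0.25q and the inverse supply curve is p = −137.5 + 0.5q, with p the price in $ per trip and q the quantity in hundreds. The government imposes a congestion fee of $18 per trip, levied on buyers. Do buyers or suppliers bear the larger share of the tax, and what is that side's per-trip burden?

Inverting to q(p) form: qd = 623 − 4p; qs = 2p + 275.
Without the tax, 623 − 4p = 2p + 275 gives 6p = 348, so p* = $58 and q* = 391.
With the tax collected from buyers, demand (in seller-price terms) shifts: qd = 623 − 4(p + 18).
Solving gives q = 367 with buyers paying $64 and suppliers receiving $46 (the $18 wedge).
Per-trip burden: buyers $6, suppliers $12.
Suppliers take the larger share because supply is less price-elastic here (demand slope 4 vs supply slope 2).

Suppliers bear the larger share: $12 per trip.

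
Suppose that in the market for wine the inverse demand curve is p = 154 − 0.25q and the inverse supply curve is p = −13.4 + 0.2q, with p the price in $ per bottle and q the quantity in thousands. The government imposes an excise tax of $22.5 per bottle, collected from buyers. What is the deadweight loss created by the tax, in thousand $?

Deadweight loss = $562.5 thousand.

Rewrite in direct form: qd = 616 − 4p and qs = 5p + 67.
Without the tax, 616 − 4p = 5p + 67 gives 9p = 549, so p* = $61 and q* = 372.
With the tax collected from buyers, demand (in seller-price terms) shifts: qd = 616 − 4(p + 22.5).
Solving gives q = 322 with buyers paying $73.5 and suppliers receiving $51 (the $22.5 wedge).
Quantity falls by |ΔQ| = |372 − 322| = 50.
DWL = ½ · t · |ΔQ| = ½ · 22.5 · 50 = $562.5.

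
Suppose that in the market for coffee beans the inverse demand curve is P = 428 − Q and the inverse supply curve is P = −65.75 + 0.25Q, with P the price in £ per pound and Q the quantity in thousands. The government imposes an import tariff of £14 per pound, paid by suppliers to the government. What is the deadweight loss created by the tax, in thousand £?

Deadweight loss = £78.4 thousand.

Inverting to Q(P) form: Qd = 428 − P; Qs = 4P + 263.
Before the tax: set 428 − P = 4P + 263 → P* = £33, Q* = 395.
With the tax collected from suppliers, supply shifts: Qs = 4(P − 14) + 263.
New equilibrium: consumers pay £44.2, suppliers receive £30.2, Q = 383.8. (Wedge: Pb − Ps = 14.)
Quantity falls by |ΔQ| = |395 − 383.8| = 11.2.
DWL = ½ · t · |ΔQ| = ½ · 14 · 11.2 = £78.4.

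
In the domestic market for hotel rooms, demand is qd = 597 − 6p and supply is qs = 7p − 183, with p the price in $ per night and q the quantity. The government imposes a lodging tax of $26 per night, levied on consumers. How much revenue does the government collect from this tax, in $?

Tax revenue = $3978.

Without the tax, 597 − 6p = 7p − 183 gives 13p = 780, so p* = $60 and q* = 237.
With the tax collected from consumers, demand (in seller-price terms) shifts: qd = 597 − 6(p + 26).
New equilibrium: consumers pay $74, producers receive $48, q = 153. (Wedge: pb − ps = 26.)
Revenue = t · Q = 26 · 153 = $3978.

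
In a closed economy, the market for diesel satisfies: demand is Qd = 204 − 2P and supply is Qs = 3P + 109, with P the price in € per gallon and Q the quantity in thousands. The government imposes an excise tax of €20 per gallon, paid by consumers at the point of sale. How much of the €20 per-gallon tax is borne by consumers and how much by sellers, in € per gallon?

Before the tax: set 204 − 2P = 3P + 109 → P* = €19, Q* = 166.
With the tax collected from consumers, demand (in seller-price terms) shifts: Qd = 204 − 2(P + 20).
Solving gives Q = 142 with consumers paying €31 and sellers receiving €11 (the €20 wedge).
Burden on consumers: €12; on sellers: €8. (They sum to €20.)

Consumers bear €12 per gallon; sellers bear €8 per gallon.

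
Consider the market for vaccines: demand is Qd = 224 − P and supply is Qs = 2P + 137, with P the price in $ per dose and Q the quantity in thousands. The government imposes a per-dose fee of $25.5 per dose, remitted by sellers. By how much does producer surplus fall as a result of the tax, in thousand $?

Producer surplus falls by $1585.25 thousand.

Before the tax: set 224 − P = 2P + 137 → P* = $29, Q* = 195.
With the tax collected from sellers, supply shifts: Qs = 2(P − 25.5) + 137.
New equilibrium: consumers pay $46, sellers receive $20.5, Q = 178. (Wedge: Pb − Ps = 25.5.)
ΔPS is the trapezoid between Q = 178 and Q = 195 of height $8.5: ½ · (195 + 178) · 8.5 = $1585.25.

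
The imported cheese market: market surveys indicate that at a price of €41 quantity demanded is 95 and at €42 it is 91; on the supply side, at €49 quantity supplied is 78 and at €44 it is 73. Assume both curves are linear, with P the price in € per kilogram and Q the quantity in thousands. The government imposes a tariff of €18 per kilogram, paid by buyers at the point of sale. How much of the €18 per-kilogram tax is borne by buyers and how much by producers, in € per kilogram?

Demand slope: (91 − 95)/(42 − 41) = -4, so Qd = 259 − 4P.
Supply slope: (73 − 78)/(44 − 49) = 1, so Qs = P + 29.
Without the tax, 259 − 4P = P + 29 gives 5P = 230, so P* = €46 and Q* = 75.
With the tax collected from buyers, demand (in seller-price terms) shifts: Qd = 259 − 4(P + 18).
New equilibrium: buyers pay €49.6, producers receive €31.6, Q = 60.6. (Wedge: Pb − Ps = 18.)
Burden on buyers: €3.6; on producers: €14.4. (They sum to €18.)

Buyers bear €3.6 per kilogram; producers bear €14.4 per kilogram.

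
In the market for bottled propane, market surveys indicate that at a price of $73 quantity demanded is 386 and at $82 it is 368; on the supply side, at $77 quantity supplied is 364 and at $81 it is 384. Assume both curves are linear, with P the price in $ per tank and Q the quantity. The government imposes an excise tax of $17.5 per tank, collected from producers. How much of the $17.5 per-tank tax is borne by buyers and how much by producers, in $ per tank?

Buyers bear $12.5 per tank; producers bear $5 per tank.

Demand slope: (368 − 386)/(82 − 73) = -2, so Qd = 532 − 2P.
Supply slope: (384 − 364)/(81 − 77) = 5, so Qs = 5P − 21.
Before the tax: set 532 − 2P = 5P − 21 → P* = $79, Q* = 374.
With the tax collected from producers, supply shifts: Qs = 5(P − 17.5) − 21.
Solving gives Q = 349 with buyers paying $91.5 and producers receiving $74 (the $17.5 wedge).
Burden on buyers: $12.5; on producers: $5. (They sum to $17.5.)
The less price-elastic side of the market bears the larger share of a per-unit tax.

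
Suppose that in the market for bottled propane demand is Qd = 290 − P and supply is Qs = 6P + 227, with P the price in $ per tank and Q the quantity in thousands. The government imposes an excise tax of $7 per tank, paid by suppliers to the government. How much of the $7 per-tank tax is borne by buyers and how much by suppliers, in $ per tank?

Without the tax, 290 − P = 6P + 227 gives 7P = 63, so P* = $9 and Q* = 281.
With the tax collected from suppliers, supply shifts: Qs = 6(P − 7) + 227.
Solving gives Q = 275 with buyers paying $15 and suppliers receiving $8 (the $7 wedge).
Burden on buyers: $6; on suppliers: $1. (They sum to $7.)
The less price-elastic side of the market bears the larger share of a per-unit tax.

Buyers bear $6 per tank; suppliers bear $1 per tank.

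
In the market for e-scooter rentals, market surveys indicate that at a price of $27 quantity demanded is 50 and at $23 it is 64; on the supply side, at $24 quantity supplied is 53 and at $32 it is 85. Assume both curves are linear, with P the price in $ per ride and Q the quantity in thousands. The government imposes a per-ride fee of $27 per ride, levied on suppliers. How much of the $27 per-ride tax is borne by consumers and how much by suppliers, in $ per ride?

Demand slope: (64 − 50)/(23 − 27) = -3.5, so Qd = 144.5 − 3.5P.
Supply slope: (85 − 53)/(32 − 24) = 4, so Qs = 4P − 43.
Without the tax, 144.5 − 3.5P = 4P − 43 gives 7.5P = 187.5, so P* = $25 and Q* = 57.
With the tax collected from suppliers, supply shifts: Qs = 4(P − 27) − 43.
New equilibrium: consumers pay $39.4, suppliers receive $12.4, Q = 6.6. (Wedge: Pb − Ps = 27.)
Burden on consumers: $14.4; on suppliers: $12.6. (They sum to $27.)

Consumers bear $14.4 per ride; suppliers bear $12.6 per ride.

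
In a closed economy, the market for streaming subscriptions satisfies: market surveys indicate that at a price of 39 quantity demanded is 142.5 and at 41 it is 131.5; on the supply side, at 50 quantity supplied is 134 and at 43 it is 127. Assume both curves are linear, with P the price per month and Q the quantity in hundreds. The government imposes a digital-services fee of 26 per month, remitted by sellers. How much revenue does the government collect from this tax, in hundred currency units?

Tax revenue = 2704 hundred.

Demand slope: (131.5 − 142.5)/(41 − 39) = -5.5, so Qd = 357 − 5.5P.
Supply slope: (127 − 134)/(43 − 50) = 1, so Qs = P + 84.
Without the tax, 357 − 5.5P = P + 84 gives 6.5P = 273, so P* = 42 and Q* = 126.
With the tax collected from sellers, supply shifts: Qs = (P − 26) + 84.
New equilibrium: consumers pay 46, sellers receive 20, Q = 104. (Wedge: Pb − Ps = 26.)
Revenue = t · Q = 26 · 104 = 2704.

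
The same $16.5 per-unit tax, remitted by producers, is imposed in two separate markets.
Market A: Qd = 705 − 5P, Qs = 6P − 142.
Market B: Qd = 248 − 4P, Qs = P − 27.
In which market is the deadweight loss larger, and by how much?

Market A: pre-tax P* = $77, Q* = 320; post-tax Q = 275; deadweight loss = $371.25.
Market B: pre-tax P* = $55, Q* = 28; post-tax Q = 14.8; deadweight loss = $108.9.
Difference: $371.25 vs $108.9 → market A is larger by $262.35.

Market A, by $262.35.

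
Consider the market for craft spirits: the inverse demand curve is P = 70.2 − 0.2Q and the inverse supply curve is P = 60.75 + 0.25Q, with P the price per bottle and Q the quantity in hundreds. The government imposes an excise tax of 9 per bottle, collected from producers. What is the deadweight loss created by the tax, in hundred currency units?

Inverting to Q(P) form: Qd = 351 − 5P; Qs = 4P − 243.
Without the tax, 351 − 5P = 4P − 243 gives 9P = 594, so P* = 66 and Q* = 21.
With the tax collected from producers, supply shifts: Qs = 4(P − 9) − 243.
Solving gives Q = 1 with consumers paying 70 and producers receiving 61 (the 9 wedge).
Quantity falls by |ΔQ| = |21 − 1| = 20.
DWL = ½ · t · |ΔQ| = ½ · 9 · 20 = 90.

Deadweight loss = 90 hundred.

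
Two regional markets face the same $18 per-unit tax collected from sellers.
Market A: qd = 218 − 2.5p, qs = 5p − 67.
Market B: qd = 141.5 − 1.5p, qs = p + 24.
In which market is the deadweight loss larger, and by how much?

Market A: pre-tax p* = $38, q* = 123; post-tax q = 93; deadweight loss = $270.
Market B: pre-tax p* = $47, q* = 71; post-tax q = 60.2; deadweight loss = $97.2.
Difference: $270 vs $97.2 → market A is larger by $172.8.

Market A, by $172.8.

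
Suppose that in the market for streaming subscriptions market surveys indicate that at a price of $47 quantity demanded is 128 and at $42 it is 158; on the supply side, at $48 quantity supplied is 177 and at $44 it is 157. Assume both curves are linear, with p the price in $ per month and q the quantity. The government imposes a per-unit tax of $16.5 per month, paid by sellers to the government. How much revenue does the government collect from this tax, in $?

Tax revenue = $1765.5.

Demand slope: (158 − 128)/(42 − 47) = -6, so qd = 410 − 6p.
Supply slope: (157 − 177)/(44 − 48) = 5, so qs = 5p − 63.
Without the tax, 410 − 6p = 5p − 63 gives 11p = 473, so p* = $43 and q* = 152.
With the tax collected from sellers, supply shifts: qs = 5(p − 16.5) − 63.
Solving gives q = 107 with buyers paying $50.5 and sellers receiving $34 (the $16.5 wedge).
Revenue = t · Q = 16.5 · 107 = $1765.5.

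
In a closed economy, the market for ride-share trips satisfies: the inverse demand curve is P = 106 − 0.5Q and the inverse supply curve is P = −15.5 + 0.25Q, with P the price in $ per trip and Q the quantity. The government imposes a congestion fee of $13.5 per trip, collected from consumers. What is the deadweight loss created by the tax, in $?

Deadweight loss = $121.5.

Rewrite in direct form: Qd = 212 − 2P and Qs = 4P + 62.
Before the tax: set 212 − 2P = 4P + 62 → P* = $25, Q* = 162.
With the tax collected from consumers, demand (in seller-price terms) shifts: Qd = 212 − 2(P + 13.5).
Solving gives Q = 144 with consumers paying $34 and producers receiving $20.5 (the $13.5 wedge).
Quantity falls by |ΔQ| = |162 − 144| = 18.
DWL = ½ · t · |ΔQ| = ½ · 13.5 · 18 = $121.5.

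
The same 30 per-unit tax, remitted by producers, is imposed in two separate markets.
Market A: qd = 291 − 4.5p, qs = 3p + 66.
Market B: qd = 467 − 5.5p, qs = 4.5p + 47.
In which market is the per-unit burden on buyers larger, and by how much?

Market B, by 1.5.

Market A: pre-tax p* = 30, q* = 156; post-tax q = 102; per-unit burden on buyers = 12.
Market B: pre-tax p* = 42, q* = 236; post-tax q = 161.75; per-unit burden on buyers = 13.5.
Difference: 12 vs 13.5 → market B is larger by 1.5.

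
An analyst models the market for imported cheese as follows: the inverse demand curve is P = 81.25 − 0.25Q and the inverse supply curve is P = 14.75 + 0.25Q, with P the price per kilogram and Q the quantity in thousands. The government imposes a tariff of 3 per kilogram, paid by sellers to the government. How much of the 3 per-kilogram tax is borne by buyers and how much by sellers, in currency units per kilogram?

Rewrite in direct form: Qd = 325 − 4P and Qs = 4P − 59.
Before the tax: set 325 − 4P = 4P − 59 → P* = 48, Q* = 133.
With the tax collected from sellers, supply shifts: Qs = 4(P − 3) − 59.
New equilibrium: buyers pay 49.5, sellers receive 46.5, Q = 127. (Wedge: Pb − Ps = 3.)
Burden on buyers: 1.5; on sellers: 1.5. (They sum to 3.)

Buyers bear 1.5 per kilogram; sellers bear 1.5 per kilogram.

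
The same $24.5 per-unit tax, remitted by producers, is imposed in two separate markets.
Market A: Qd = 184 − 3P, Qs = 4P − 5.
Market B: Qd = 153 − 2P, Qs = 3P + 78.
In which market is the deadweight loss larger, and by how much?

Market A, by $154.35.

Market A: pre-tax P* = $27, Q* = 103; post-tax Q = 61; deadweight loss = $514.5.
Market B: pre-tax P* = $15, Q* = 123; post-tax Q = 93.6; deadweight loss = $360.15.
Difference: $514.5 vs $360.15 → market A is larger by $154.35.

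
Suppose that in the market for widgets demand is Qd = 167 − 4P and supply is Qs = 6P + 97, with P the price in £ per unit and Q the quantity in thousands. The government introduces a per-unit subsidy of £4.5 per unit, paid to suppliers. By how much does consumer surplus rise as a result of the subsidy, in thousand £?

Without the subsidy, 167 − 4P = 6P + 97 gives 10P = 70, so P* = £7 and Q* = 139.
With a per-unit subsidy paid to suppliers, each receives P + 4.5 per unit sold, so supply becomes Qs = 6(P + 4.5) + 97.
New equilibrium: buyers pay £4.3, suppliers receive £8.8, Q = 149.8. (Wedge: Pb − Ps = −4.5.)
ΔCS is the trapezoid between Q = 149.8 and Q = 139 of height £2.7: ½ · (139 + 149.8) · 2.7 = £389.88.

Consumer surplus rises by £389.88 thousand.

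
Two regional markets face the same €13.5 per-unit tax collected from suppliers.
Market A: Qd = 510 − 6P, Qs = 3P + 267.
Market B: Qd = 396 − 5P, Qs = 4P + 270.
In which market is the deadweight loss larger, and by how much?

Market B, by €20.25.

Market A: pre-tax P* = €27, Q* = 348; post-tax Q = 321; deadweight loss = €182.25.
Market B: pre-tax P* = €14, Q* = 326; post-tax Q = 296; deadweight loss = €202.5.
Difference: €182.25 vs €202.5 → market B is larger by €20.25.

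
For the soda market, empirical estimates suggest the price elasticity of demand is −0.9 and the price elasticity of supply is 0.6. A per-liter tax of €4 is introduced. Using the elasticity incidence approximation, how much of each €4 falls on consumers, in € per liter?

Consumers bear ≈ €1.6 per liter.

Incidence ratio: consumers' share ≈ εs / (εs + |εd|) = 0.6 / (0.6 + 0.9) = 0.4.
So consumers bear ≈ 0.4 × €4 = €1.6; producers bear €2.4.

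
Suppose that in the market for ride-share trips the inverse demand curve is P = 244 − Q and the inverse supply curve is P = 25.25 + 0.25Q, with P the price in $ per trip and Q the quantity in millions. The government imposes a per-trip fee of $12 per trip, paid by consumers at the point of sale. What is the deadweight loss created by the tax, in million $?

Deadweight loss = $57.6 million.

Rewrite in direct form: Qd = 244 − P and Qs = 4P − 101.
Before the tax: set 244 − P = 4P − 101 → P* = $69, Q* = 175.
With the tax collected from consumers, demand (in seller-price terms) shifts: Qd = 244 − (P + 12).
Solving gives Q = 165.4 with consumers paying $78.6 and suppliers receiving $66.6 (the $12 wedge).
Quantity falls by |ΔQ| = |175 − 165.4| = 9.6.
DWL = ½ · t · |ΔQ| = ½ · 12 · 9.6 = $57.6.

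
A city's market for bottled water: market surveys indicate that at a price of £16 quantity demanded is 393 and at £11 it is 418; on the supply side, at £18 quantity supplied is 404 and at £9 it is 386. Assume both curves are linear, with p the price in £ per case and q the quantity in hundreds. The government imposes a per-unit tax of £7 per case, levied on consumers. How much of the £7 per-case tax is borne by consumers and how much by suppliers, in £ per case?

Consumers bear £2 per case; suppliers bear £5 per case.

Demand slope: (418 − 393)/(11 − 16) = -5, so qd = 473 − 5p.
Supply slope: (386 − 404)/(9 − 18) = 2, so qs = 2p + 368.
Before the tax: set 473 − 5p = 2p + 368 → p* = £15, q* = 398.
With the tax collected from consumers, demand (in seller-price terms) shifts: qd = 473 − 5(p + 7).
Solving gives q = 388 with consumers paying £17 and suppliers receiving £10 (the £7 wedge).
Burden on consumers: £2; on suppliers: £5. (They sum to £7.)
The less price-elastic side of the market bears the larger share of a per-unit tax.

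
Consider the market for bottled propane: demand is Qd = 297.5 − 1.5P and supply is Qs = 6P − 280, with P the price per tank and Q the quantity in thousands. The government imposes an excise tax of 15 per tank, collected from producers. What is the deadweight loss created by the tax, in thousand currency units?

Deadweight loss = 135 thousand.

Without the tax, 297.5 − 1.5P = 6P − 280 gives 7.5P = 577.5, so P* = 77 and Q* = 182.
With the tax collected from producers, supply shifts: Qs = 6(P − 15) − 280.
Solving gives Q = 164 with consumers paying 89 and producers receiving 74 (the 15 wedge).
Quantity falls by |ΔQ| = |182 − 164| = 18.
DWL = ½ · t · |ΔQ| = ½ · 15 · 18 = 135.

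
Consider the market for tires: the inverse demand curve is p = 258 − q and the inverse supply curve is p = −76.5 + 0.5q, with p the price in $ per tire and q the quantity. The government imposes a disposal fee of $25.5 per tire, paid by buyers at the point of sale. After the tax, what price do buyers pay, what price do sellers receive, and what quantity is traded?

Rewrite in direct form: qd = 258 − p and qs = 2p + 153.
Without the tax, 258 − p = 2p + 153 gives 3p = 105, so p* = $35 and q* = 223.
With the tax collected from buyers, demand (in seller-price terms) shifts: qd = 258 − (p + 25.5).
Solving gives q = 206 with buyers paying $52 and sellers receiving $26.5 (the $25.5 wedge).

Buyers pay $52; sellers receive $26.5; quantity = 206.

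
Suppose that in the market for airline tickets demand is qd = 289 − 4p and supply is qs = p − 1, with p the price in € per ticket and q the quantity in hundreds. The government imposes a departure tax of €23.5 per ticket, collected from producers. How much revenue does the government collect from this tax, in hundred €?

Tax revenue = €897.7 hundred.

Without the tax, 289 − 4p = p − 1 gives 5p = 290, so p* = €58 and q* = 57.
With the tax collected from producers, supply shifts: qs = (p − 23.5) − 1.
New equilibrium: buyers pay €62.7, producers receive €39.2, q = 38.2. (Wedge: pb − ps = 23.5.)
Revenue = t · Q = 23.5 · 38.2 = €897.7.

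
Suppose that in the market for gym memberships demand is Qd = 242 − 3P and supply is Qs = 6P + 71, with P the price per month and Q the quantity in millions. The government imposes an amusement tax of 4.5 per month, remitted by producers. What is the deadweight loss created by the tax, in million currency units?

Deadweight loss = 20.25 million.

Without the tax, 242 − 3P = 6P + 71 gives 9P = 171, so P* = 19 and Q* = 185.
With the tax collected from producers, supply shifts: Qs = 6(P − 4.5) + 71.
New equilibrium: consumers pay 22, producers receive 17.5, Q = 176. (Wedge: Pb − Ps = 4.5.)
Quantity falls by |ΔQ| = |185 − 176| = 9.
DWL = ½ · t · |ΔQ| = ½ · 4.5 · 9 = 20.25.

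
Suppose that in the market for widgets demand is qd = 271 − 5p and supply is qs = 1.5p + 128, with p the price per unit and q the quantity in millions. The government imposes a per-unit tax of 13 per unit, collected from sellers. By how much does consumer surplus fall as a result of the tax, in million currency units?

Before the tax: set 271 − 5p = 1.5p + 128 → p* = 22, q* = 161.
With the tax collected from sellers, supply shifts: qs = 1.5(p − 13) + 128.
Solving gives q = 146 with buyers paying 25 and sellers receiving 12 (the 13 wedge).
ΔCS is the trapezoid between Q = 146 and Q = 161 of height 3: ½ · (161 + 146) · 3 = 460.5.

Consumer surplus falls by 460.5 million.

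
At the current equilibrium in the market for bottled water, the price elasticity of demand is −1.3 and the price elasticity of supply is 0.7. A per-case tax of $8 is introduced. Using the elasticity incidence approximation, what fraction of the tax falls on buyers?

Buyers' share ≈ 0.35.

Incidence ratio: buyers' share ≈ εs / (εs + |εd|) = 0.7 / (0.7 + 1.3) = 0.35.
Supply is the less elastic side, so buyers bear the smaller share.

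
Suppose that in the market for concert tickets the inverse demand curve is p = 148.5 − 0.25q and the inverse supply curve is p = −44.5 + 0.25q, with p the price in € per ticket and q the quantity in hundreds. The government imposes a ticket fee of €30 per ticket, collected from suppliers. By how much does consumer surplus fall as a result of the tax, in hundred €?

Inverting to q(p) form: qd = 594 − 4p; qs = 4p + 178.
Without the tax, 594 − 4p = 4p + 178 gives 8p = 416, so p* = €52 and q* = 386.
With the tax collected from suppliers, supply shifts: qs = 4(p − 30) + 178.
Solving gives q = 326 with buyers paying €67 and suppliers receiving €37 (the €30 wedge).
ΔCS is the trapezoid between Q = 326 and Q = 386 of height €15: ½ · (386 + 326) · 15 = €5340.

Consumer surplus falls by €5340 hundred.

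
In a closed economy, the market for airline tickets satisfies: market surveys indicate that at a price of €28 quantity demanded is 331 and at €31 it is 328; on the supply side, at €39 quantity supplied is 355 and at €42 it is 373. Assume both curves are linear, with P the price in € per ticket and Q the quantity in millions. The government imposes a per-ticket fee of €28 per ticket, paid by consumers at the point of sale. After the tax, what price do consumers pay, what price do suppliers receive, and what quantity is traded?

Consumers pay €58; suppliers receive €30; quantity = 301.

Demand slope: (328 − 331)/(31 − 28) = -1, so Qd = 359 − P.
Supply slope: (373 − 355)/(42 − 39) = 6, so Qs = 6P + 121.
Before the tax: set 359 − P = 6P + 121 → P* = €34, Q* = 325.
With the tax collected from consumers, demand (in seller-price terms) shifts: Qd = 359 − (P + 28).
New equilibrium: consumers pay €58, suppliers receive €30, Q = 301. (Wedge: Pb − Ps = 28.)
The less price-elastic side of the market bears the larger share of a per-unit tax.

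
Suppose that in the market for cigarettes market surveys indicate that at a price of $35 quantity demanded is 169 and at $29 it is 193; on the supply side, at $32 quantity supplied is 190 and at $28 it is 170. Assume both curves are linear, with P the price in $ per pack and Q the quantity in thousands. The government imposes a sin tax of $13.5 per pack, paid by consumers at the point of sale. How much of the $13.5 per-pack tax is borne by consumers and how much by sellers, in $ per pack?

Consumers bear $7.5 per pack; sellers bear $6 per pack.

Demand slope: (193 − 169)/(29 − 35) = -4, so Qd = 309 − 4P.
Supply slope: (170 − 190)/(28 − 32) = 5, so Qs = 5P + 30.
Without the tax, 309 − 4P = 5P + 30 gives 9P = 279, so P* = $31 and Q* = 185.
With the tax collected from consumers, demand (in seller-price terms) shifts: Qd = 309 − 4(P + 13.5).
Solving gives Q = 155 with consumers paying $38.5 and sellers receiving $25 (the $13.5 wedge).
Burden on consumers: $7.5; on sellers: $6. (They sum to $13.5.)
The less price-elastic side of the market bears the larger share of a per-unit tax.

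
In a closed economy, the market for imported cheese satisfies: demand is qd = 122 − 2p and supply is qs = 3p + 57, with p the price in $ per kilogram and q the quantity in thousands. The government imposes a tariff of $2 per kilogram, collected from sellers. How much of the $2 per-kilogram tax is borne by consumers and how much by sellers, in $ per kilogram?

Before the tax: set 122 − 2p = 3p + 57 → p* = $13, q* = 96.
With the tax collected from sellers, supply shifts: qs = 3(p − 2) + 57.
New equilibrium: consumers pay $14.2, sellers receive $12.2, q = 93.6. (Wedge: pb − ps = 2.)
Burden on consumers: $1.2; on sellers: $0.8. (They sum to $2.)

Consumers bear $1.2 per kilogram; sellers bear $0.8 per kilogram.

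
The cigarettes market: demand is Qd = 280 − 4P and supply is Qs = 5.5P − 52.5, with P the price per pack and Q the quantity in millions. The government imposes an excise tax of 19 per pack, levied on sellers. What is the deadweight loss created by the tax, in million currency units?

Deadweight loss = 418 million.

Before the tax: set 280 − 4P = 5.5P − 52.5 → P* = 35, Q* = 140.
With the tax collected from sellers, supply shifts: Qs = 5.5(P − 19) − 52.5.
Solving gives Q = 96 with consumers paying 46 and sellers receiving 27 (the 19 wedge).
Quantity falls by |ΔQ| = |140 − 96| = 44.
DWL = ½ · t · |ΔQ| = ½ · 19 · 44 = 418.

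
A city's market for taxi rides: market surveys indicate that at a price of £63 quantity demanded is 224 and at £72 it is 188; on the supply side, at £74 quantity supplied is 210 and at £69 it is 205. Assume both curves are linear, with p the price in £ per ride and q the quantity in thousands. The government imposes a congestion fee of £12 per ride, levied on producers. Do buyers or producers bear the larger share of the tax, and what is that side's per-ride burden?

Producers bear the larger share: £9.6 per ride.

Demand slope: (188 − 224)/(72 − 63) = -4, so qd = 476 − 4p.
Supply slope: (205 − 210)/(69 − 74) = 1, so qs = p + 136.
Without the tax, 476 − 4p = p + 136 gives 5p = 340, so p* = £68 and q* = 204.
With the tax collected from producers, supply shifts: qs = (p − 12) + 136.
Solving gives q = 194.4 with buyers paying £70.4 and producers receiving £58.4 (the £12 wedge).
Per-ride burden: buyers £2.4, producers £9.6.
Producers take the larger share because supply is less price-elastic here (demand slope 4 vs supply slope 1).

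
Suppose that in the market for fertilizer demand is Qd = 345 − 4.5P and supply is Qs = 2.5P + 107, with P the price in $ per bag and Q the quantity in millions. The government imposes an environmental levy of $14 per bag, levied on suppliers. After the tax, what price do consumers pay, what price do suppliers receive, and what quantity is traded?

Consumers pay $39; suppliers receive $25; quantity = 169.5.

Without the tax, 345 − 4.5P = 2.5P + 107 gives 7P = 238, so P* = $34 and Q* = 192.
With the tax collected from suppliers, supply shifts: Qs = 2.5(P − 14) + 107.
New equilibrium: consumers pay $39, suppliers receive $25, Q = 169.5. (Wedge: Pb − Ps = 14.)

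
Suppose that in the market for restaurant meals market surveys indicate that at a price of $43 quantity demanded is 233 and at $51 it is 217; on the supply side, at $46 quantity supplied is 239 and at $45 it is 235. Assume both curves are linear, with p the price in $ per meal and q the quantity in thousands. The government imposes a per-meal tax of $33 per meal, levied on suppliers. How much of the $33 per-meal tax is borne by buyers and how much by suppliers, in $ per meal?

Demand slope: (217 − 233)/(51 − 43) = -2, so qd = 319 − 2p.
Supply slope: (235 − 239)/(45 − 46) = 4, so qs = 4p + 55.
Without the tax, 319 − 2p = 4p + 55 gives 6p = 264, so p* = $44 and q* = 231.
With the tax collected from suppliers, supply shifts: qs = 4(p − 33) + 55.
Solving gives q = 187 with buyers paying $66 and suppliers receiving $33 (the $33 wedge).
Burden on buyers: $22; on suppliers: $11. (They sum to $33.)
The less price-elastic side of the market bears the larger share of a per-unit tax.

Buyers bear $22 per meal; suppliers bear $11 per meal.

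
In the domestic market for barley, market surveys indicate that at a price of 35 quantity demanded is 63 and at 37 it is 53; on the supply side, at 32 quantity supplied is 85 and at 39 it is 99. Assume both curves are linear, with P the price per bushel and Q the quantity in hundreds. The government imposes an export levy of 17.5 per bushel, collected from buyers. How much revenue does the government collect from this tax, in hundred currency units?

Tax revenue = 1015 hundred.

Demand slope: (53 − 63)/(37 − 35) = -5, so Qd = 238 − 5P.
Supply slope: (99 − 85)/(39 − 32) = 2, so Qs = 2P + 21.
Before the tax: set 238 − 5P = 2P + 21 → P* = 31, Q* = 83.
With the tax collected from buyers, demand (in seller-price terms) shifts: Qd = 238 − 5(P + 17.5).
New equilibrium: buyers pay 36, sellers receive 18.5, Q = 58. (Wedge: Pb − Ps = 17.5.)
Revenue = t · Q = 17.5 · 58 = 1015.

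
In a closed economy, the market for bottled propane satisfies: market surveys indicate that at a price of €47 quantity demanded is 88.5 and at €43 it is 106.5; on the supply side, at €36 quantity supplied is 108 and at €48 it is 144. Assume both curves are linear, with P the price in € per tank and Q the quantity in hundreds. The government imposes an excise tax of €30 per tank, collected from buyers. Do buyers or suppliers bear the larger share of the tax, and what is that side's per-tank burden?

Suppliers bear the larger share: €18 per tank.

Demand slope: (106.5 − 88.5)/(43 − 47) = -4.5, so Qd = 300 − 4.5P.
Supply slope: (144 − 108)/(48 − 36) = 3, so Qs = 3P.
Before the tax: set 300 − 4.5P = 3P → P* = €40, Q* = 120.
With the tax collected from buyers, demand (in seller-price terms) shifts: Qd = 300 − 4.5(P + 30).
Solving gives Q = 66 with buyers paying €52 and suppliers receiving €22 (the €30 wedge).
Per-tank burden: buyers €12, suppliers €18.
Suppliers take the larger share because supply is less price-elastic here (demand slope 4.5 vs supply slope 3).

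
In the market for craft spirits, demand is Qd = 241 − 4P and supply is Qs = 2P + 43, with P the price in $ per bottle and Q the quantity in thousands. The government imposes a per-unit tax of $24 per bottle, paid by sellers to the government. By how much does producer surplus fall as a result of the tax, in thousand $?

Producer surplus falls by $1488 thousand.

Without the tax, 241 − 4P = 2P + 43 gives 6P = 198, so P* = $33 and Q* = 109.
With the tax collected from sellers, supply shifts: Qs = 2(P − 24) + 43.
New equilibrium: consumers pay $41, sellers receive $17, Q = 77. (Wedge: Pb − Ps = 24.)
ΔPS is the trapezoid between Q = 77 and Q = 109 of height $16: ½ · (109 + 77) · 16 = $1488.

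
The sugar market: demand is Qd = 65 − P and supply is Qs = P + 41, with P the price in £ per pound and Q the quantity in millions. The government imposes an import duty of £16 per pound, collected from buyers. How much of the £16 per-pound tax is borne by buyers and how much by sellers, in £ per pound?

Before the tax: set 65 − P = P + 41 → P* = £12, Q* = 53.
With the tax collected from buyers, demand (in seller-price terms) shifts: Qd = 65 − (P + 16).
New equilibrium: buyers pay £20, sellers receive £4, Q = 45. (Wedge: Pb − Ps = 16.)
Burden on buyers: £8; on sellers: £8. (They sum to £16.)

Buyers bear £8 per pound; sellers bear £8 per pound.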